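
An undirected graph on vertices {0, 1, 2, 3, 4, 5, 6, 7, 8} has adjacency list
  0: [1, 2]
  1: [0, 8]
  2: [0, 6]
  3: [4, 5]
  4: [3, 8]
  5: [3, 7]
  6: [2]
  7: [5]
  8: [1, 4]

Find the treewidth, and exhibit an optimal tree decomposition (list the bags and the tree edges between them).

Every bag has size at most 2, so the width is 2 − 1 = 1 and tw(G) ≤ 1. Any graph with an edge has treewidth ≥ 1, and G has the edge 7–5. The upper and lower bounds meet at 1, so that is the treewidth.

Treewidth 1.
Bags: B1 = {5, 7}  B2 = {3, 5}  B3 = {3, 4}  B4 = {4, 8}  B5 = {1, 8}  B6 = {0, 1}  B7 = {0, 2}  B8 = {2, 6}
Tree: B1–B2, B2–B3, B3–B4, B4–B5, B5–B6, B6–B7, B7–B8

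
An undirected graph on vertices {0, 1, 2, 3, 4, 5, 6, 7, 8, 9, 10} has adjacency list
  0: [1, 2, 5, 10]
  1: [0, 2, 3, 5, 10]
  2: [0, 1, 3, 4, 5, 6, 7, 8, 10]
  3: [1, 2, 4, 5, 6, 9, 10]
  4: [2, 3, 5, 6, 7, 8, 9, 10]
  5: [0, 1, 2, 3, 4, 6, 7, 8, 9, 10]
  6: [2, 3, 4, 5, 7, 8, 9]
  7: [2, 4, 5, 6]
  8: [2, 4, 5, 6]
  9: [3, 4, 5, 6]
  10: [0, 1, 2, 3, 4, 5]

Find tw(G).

A width-4 tree decomposition is:
Bags: B1 = {3, 4, 5, 6, 9}  B2 = {2, 3, 4, 5, 6}  B3 = {2, 4, 5, 6, 8}  B4 = {2, 3, 4, 5, 10}  B5 = {1, 2, 3, 5, 10}  B6 = {2, 4, 5, 6, 7}  B7 = {0, 1, 2, 5, 10}
Tree: B1–B2, B2–B3, B2–B4, B4–B5, B2–B6, B5–B7
The largest bag has 5 vertices, giving width 4; this decomposition certifies tw(G) ≤ 4. Conversely, {3, 4, 5, 6, 9} is a clique of size 5, and the vertices of any clique must share a bag in every tree decomposition; so some bag has ≥ 5 vertices and tw(G) ≥ 4. Combining the bounds, tw(G) = 4.

4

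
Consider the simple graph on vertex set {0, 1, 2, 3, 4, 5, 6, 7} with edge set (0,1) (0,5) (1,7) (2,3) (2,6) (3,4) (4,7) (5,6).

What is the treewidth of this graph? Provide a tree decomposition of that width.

Treewidth 2.
One such decomposition:
Bags: B1 = {2, 3, 4}  B2 = {2, 4, 6}  B3 = {4, 5, 6}  B4 = {0, 4, 5}  B5 = {0, 1, 4}  B6 = {1, 4, 7}
Tree: B1–B2, B2–B3, B3–B4, B4–B5, B5–B6

Each bag holds 3 vertices, so the decomposition has width 2, which upper-bounds the treewidth. The edges 4–3–2–6–5–0–1–7–4 form a cycle, so G is not a tree and its treewidth is at least 2. Combining the bounds, tw(G) = 2.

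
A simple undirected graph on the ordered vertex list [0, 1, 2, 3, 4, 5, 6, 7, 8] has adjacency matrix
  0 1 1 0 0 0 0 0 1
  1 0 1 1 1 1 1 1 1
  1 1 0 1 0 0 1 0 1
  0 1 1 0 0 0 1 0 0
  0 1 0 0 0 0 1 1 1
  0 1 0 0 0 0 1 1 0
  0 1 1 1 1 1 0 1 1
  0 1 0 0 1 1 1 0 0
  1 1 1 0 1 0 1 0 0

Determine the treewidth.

A width-3 tree decomposition is:
Bags: B1 = {0, 1, 2, 8}  B2 = {1, 2, 6, 8}  B3 = {1, 4, 6, 8}  B4 = {1, 2, 3, 6}  B5 = {1, 4, 6, 7}  B6 = {1, 5, 6, 7}
Tree: B1–B2, B2–B3, B2–B4, B3–B5, B5–B6
The largest bag has 4 vertices, giving width 3; this decomposition certifies tw(G) ≤ 3. For the lower bound, the 4 vertices {0, 1, 2, 8} are pairwise adjacent, and any tree decomposition puts a clique entirely inside one bag — forcing width ≥ 3. Hence tw(G) = 3 exactly.

3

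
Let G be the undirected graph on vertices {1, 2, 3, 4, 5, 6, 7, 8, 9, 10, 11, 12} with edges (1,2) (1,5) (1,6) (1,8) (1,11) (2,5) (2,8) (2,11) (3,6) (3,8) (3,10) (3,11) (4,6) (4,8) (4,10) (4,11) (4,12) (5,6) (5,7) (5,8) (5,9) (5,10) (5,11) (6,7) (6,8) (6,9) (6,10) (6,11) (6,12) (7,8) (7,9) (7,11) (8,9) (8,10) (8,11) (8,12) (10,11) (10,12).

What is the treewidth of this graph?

4

A width-4 tree decomposition is:
Bags: B1 = {5, 6, 7, 8, 11}  B2 = {5, 6, 8, 10, 11}  B3 = {3, 6, 8, 10, 11}  B4 = {4, 6, 8, 10, 11}  B5 = {4, 6, 8, 10, 12}  B6 = {5, 6, 7, 8, 9}  B7 = {1, 5, 6, 8, 11}  B8 = {1, 2, 5, 8, 11}
Tree: B1–B2, B2–B3, B2–B4, B4–B5, B1–B6, B2–B7, B7–B8
Each bag holds 5 vertices, so the decomposition has width 4, which upper-bounds the treewidth. On the other hand G contains the 5-clique {1, 2, 5, 8, 11}. A clique must lie in a single bag of any decomposition, so no decomposition can have width below 4. Hence tw(G) = 4 exactly.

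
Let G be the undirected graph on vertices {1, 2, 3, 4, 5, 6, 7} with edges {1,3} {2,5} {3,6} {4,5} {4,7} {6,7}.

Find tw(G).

1

A width-1 tree decomposition is:
Bags: B1 = {2, 5}  B2 = {4, 5}  B3 = {4, 7}  B4 = {6, 7}  B5 = {3, 6}  B6 = {1, 3}
Tree: B1–B2, B2–B3, B3–B4, B4–B5, B5–B6
Each bag holds 2 vertices, so the decomposition has width 1, which upper-bounds the treewidth. G has an edge, so its treewidth is at least 1. Hence tw(G) = 1 exactly.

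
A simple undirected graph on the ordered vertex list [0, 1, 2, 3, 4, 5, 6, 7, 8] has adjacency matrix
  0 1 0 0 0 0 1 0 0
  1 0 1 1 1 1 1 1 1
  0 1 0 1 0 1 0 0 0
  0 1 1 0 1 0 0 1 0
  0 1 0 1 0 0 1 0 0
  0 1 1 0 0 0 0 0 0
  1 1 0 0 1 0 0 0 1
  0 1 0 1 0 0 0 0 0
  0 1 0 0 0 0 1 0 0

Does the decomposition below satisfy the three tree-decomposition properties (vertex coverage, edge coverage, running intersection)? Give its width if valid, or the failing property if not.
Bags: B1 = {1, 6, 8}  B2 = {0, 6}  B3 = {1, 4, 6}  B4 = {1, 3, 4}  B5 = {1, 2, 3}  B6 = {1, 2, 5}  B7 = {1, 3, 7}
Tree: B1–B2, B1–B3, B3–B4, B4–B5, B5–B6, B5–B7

A tree decomposition must satisfy three properties: every vertex lies in some bag; for every edge, both endpoints lie together in some bag; and for every vertex, the bags containing it form a connected subtree. Here edge (1,0) lies in no bag, so the decomposition is invalid.

No — edge (1,0) lies in no bag.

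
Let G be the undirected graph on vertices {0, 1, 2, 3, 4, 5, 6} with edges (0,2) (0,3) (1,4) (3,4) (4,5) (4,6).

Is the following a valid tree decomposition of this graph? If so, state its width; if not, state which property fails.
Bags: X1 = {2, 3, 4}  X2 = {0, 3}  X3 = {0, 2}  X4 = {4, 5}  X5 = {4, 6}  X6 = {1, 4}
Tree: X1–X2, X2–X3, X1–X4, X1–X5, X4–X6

A tree decomposition must satisfy three properties: every vertex lies in some bag; for every edge, both endpoints lie together in some bag; and for every vertex, the bags containing it form a connected subtree. Here bags containing vertex 2 are not connected in the tree, so the decomposition is invalid.

No — bags containing vertex 2 are not connected in the tree.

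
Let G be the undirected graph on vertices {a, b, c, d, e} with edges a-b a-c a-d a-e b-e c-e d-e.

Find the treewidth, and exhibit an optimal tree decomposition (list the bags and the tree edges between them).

Each bag holds 3 vertices, so the decomposition has width 2, which upper-bounds the treewidth. Conversely, {a, d, e} is a clique of size 3, and the vertices of any clique must share a bag in every tree decomposition; so some bag has ≥ 3 vertices and tw(G) ≥ 2. Combining the bounds, tw(G) = 2.

Treewidth 2.
One optimal decomposition is:
Bags: B1 = {a, b, e}  B2 = {a, c, e}  B3 = {a, d, e}
Tree: B1–B2, B1–B3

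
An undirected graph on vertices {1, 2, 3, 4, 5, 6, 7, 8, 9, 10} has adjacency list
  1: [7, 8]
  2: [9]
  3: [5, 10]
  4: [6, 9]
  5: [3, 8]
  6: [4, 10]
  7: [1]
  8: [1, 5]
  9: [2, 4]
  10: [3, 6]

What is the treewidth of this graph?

1

A width-1 tree decomposition is:
Bags: B1 = {1, 7}  B2 = {1, 8}  B3 = {5, 8}  B4 = {3, 5}  B5 = {3, 10}  B6 = {6, 10}  B7 = {4, 6}  B8 = {4, 9}  B9 = {2, 9}
Tree: B1–B2, B2–B3, B3–B4, B4–B5, B5–B6, B6–B7, B7–B8, B8–B9
Each bag holds 2 vertices, so the decomposition has width 1, which upper-bounds the treewidth. Since G has at least one edge (e.g. 7–1), it is not an edgeless graph, so tw(G) ≥ 1. Combining the bounds, tw(G) = 1.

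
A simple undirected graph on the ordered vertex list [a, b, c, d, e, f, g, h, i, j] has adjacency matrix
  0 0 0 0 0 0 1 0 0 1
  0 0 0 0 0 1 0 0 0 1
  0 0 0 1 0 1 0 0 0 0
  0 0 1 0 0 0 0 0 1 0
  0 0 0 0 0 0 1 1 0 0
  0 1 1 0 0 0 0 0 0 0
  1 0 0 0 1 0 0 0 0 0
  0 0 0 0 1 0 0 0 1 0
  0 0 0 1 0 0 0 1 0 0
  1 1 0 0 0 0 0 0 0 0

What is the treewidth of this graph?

A width-2 tree decomposition is:
Bags: B1 = {a, e, g}  B2 = {a, e, h}  B3 = {a, h, i}  B4 = {a, d, i}  B5 = {a, c, d}  B6 = {a, c, f}  B7 = {a, b, f}  B8 = {a, b, j}
Tree: B1–B2, B2–B3, B3–B4, B4–B5, B5–B6, B6–B7, B7–B8
Every bag has size at most 3, so the width is 3 − 1 = 2 and tw(G) ≤ 2. For the lower bound, G contains the cycle a–g–e–h–i–d–c–f–b–j–a, so G is not a forest; only forests have treewidth ≤ 1, hence tw(G) ≥ 2. The upper and lower bounds meet at 2, so that is the treewidth.

2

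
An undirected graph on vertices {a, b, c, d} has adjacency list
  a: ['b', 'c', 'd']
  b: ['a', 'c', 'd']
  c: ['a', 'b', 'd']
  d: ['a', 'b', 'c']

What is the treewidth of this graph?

A width-3 tree decomposition is:
Bags: B1 = {a, b, c, d}
Tree: (single bag)
With just one bag of size 4, the width is 4 − 1 = 3, so tw(G) ≤ 3. Conversely, {a, b, c, d} is a clique of size 4, and the vertices of any clique must share a bag in every tree decomposition; so some bag has ≥ 4 vertices and tw(G) ≥ 3. Combining the bounds, tw(G) = 3.

3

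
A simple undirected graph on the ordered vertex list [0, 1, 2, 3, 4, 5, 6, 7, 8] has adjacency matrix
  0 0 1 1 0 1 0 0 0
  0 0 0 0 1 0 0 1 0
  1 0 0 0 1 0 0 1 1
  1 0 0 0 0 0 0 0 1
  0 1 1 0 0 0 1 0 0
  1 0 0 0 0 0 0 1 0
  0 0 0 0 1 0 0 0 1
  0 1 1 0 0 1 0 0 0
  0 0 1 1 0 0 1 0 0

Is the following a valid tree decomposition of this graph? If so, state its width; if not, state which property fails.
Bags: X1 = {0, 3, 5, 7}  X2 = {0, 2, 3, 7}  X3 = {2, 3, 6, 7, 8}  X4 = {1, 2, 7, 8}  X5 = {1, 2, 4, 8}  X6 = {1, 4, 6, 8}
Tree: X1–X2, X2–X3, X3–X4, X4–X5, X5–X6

A tree decomposition must satisfy three properties: every vertex lies in some bag; for every edge, both endpoints lie together in some bag; and for every vertex, the bags containing it form a connected subtree. Here bags containing vertex 6 are not connected in the tree, so the decomposition is invalid.

No — bags containing vertex 6 are not connected in the tree.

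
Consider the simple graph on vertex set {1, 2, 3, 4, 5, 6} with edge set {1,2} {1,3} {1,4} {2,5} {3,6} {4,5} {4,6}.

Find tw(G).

A width-2 tree decomposition is:
Bags: B1 = {3, 4, 6}  B2 = {1, 3, 4}  B3 = {1, 4, 5}  B4 = {1, 2, 5}
Tree: B1–B2, B2–B3, B3–B4
Every bag has size at most 3, so the width is 3 − 1 = 2 and tw(G) ≤ 2. Since 6–3–1–4–6 is a cycle in G, G is not acyclic. Forests are exactly the graphs of treewidth ≤ 1, so tw(G) ≥ 2. Combining the bounds, tw(G) = 2.

2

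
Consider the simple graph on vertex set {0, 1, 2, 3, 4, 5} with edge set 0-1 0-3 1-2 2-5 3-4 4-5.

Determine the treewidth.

2

A width-2 tree decomposition is:
Bags: B1 = {0, 1, 3}  B2 = {1, 3, 4}  B3 = {1, 4, 5}  B4 = {1, 2, 5}
Tree: B1–B2, B2–B3, B3–B4
Each bag holds 3 vertices, so the decomposition has width 2, which upper-bounds the treewidth. The edges 1–0–3–4–5–2–1 form a cycle, so G is not a tree and its treewidth is at least 2. Therefore the treewidth is 2.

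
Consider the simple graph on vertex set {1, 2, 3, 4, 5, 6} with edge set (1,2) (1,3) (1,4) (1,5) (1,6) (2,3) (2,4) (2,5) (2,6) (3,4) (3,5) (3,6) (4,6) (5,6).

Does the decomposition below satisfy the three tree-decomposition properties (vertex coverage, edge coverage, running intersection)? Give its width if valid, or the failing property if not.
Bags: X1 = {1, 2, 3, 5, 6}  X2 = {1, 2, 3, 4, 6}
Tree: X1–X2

Yes; width 4.

Vertex coverage: the bags together contain {1, 2, 3, 4, 5, 6}, the full vertex set. Edge coverage: each edge of G has both endpoints in at least one bag. Running intersection: for every vertex, the bags containing it form a connected subtree. All three properties hold, so this is a valid tree decomposition of width max|bag| − 1 = 4, and hence tw(G) ≤ 4.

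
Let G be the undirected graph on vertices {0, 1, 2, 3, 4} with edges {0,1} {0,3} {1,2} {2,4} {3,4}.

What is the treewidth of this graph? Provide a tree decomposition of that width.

Treewidth 2.
One such decomposition:
Bags: B1 = {2, 3, 4}  B2 = {0, 2, 3}  B3 = {0, 1, 2}
Tree: B1–B2, B2–B3

Each bag holds 3 vertices, so the decomposition has width 2, which upper-bounds the treewidth. Since 2–4–3–0–1–2 is a cycle in G, G is not acyclic. Forests are exactly the graphs of treewidth ≤ 1, so tw(G) ≥ 2. Combining the bounds, tw(G) = 2.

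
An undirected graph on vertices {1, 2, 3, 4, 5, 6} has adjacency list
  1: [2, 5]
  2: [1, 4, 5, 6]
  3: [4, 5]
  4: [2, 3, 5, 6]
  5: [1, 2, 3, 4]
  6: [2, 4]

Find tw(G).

A width-2 tree decomposition is:
Bags: B1 = {3, 4, 5}  B2 = {2, 4, 5}  B3 = {1, 2, 5}  B4 = {2, 4, 6}
Tree: B1–B2, B2–B3, B2–B4
Every bag has size at most 3, so the width is 3 − 1 = 2 and tw(G) ≤ 2. On the other hand G contains the 3-clique {1, 2, 5}. A clique must lie in a single bag of any decomposition, so no decomposition can have width below 2. Hence tw(G) = 2 exactly.

2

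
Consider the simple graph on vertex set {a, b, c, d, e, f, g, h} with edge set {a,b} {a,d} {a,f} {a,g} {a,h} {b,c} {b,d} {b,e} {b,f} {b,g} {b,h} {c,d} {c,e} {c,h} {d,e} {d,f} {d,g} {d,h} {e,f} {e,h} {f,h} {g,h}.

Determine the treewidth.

4

A width-4 tree decomposition is:
Bags: B1 = {b, d, e, f, h}  B2 = {a, b, d, f, h}  B3 = {b, c, d, e, h}  B4 = {a, b, d, g, h}
Tree: B1–B2, B1–B3, B2–B4
Every bag has size at most 5, so the width is 5 − 1 = 4 and tw(G) ≤ 4. For the lower bound, the 5 vertices {a, b, d, g, h} are pairwise adjacent, and any tree decomposition puts a clique entirely inside one bag — forcing width ≥ 4. Combining the bounds, tw(G) = 4.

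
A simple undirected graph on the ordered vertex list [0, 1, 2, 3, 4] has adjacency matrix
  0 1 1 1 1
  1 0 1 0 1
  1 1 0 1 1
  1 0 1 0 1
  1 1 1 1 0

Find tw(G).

3

A width-3 tree decomposition is:
Bags: B1 = {0, 2, 3, 4}  B2 = {0, 1, 2, 4}
Tree: B1–B2
Each bag holds 4 vertices, so the decomposition has width 3, which upper-bounds the treewidth. On the other hand G contains the 4-clique {0, 1, 2, 4}. A clique must lie in a single bag of any decomposition, so no decomposition can have width below 3. The upper and lower bounds meet at 3, so that is the treewidth.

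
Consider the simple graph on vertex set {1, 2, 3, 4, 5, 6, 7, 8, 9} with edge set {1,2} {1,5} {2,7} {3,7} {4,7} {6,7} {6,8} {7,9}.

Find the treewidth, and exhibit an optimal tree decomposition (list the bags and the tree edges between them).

Every bag has size at most 2, so the width is 2 − 1 = 1 and tw(G) ≤ 1. G has an edge, so its treewidth is at least 1. The upper and lower bounds meet at 1, so that is the treewidth.

Treewidth 1.
One such decomposition:
Bags: B1 = {2, 7}  B2 = {1, 2}  B3 = {3, 7}  B4 = {4, 7}  B5 = {7, 9}  B6 = {6, 7}  B7 = {6, 8}  B8 = {1, 5}
Tree: B1–B2, B1–B3, B1–B4, B4–B5, B1–B6, B6–B7, B2–B8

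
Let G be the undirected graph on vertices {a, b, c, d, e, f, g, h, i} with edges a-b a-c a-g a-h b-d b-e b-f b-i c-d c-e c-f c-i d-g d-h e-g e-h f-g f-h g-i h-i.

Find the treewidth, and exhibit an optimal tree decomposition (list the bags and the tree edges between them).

Treewidth 4.
Bags: B1 = {b, c, e, g, h}  B2 = {a, b, c, g, h}  B3 = {b, c, g, h, i}  B4 = {b, c, f, g, h}  B5 = {b, c, d, g, h}
Tree: B1–B2, B2–B3, B3–B4, B4–B5

Each bag holds 5 vertices, so the decomposition has width 4, which upper-bounds the treewidth. For the lower bound: the 5 vertex sets {b,e}, {a,c}, {g,i}, {h}, {f} are disjoint, each induces a connected subgraph, and every pair is joined by at least one edge of G. Contracting each set to a single vertex therefore yields K_{5} as a minor, and since treewidth is minor-monotone, tw(G) ≥ tw(K_{5}) = 4. Combining the bounds, tw(G) = 4.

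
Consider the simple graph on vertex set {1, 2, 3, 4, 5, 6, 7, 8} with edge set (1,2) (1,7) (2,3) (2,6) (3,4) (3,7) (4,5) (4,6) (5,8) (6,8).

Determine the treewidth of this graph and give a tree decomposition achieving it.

Treewidth 2.
Bags: B1 = {4, 5, 8}  B2 = {4, 6, 8}  B3 = {3, 4, 6}  B4 = {2, 3, 6}  B5 = {2, 3, 7}  B6 = {1, 2, 7}
Tree: B1–B2, B2–B3, B3–B4, B4–B5, B5–B6

The largest bag has 3 vertices, giving width 2; this decomposition certifies tw(G) ≤ 2. The edges 5–8–6–4–5 form a cycle, so G is not a tree and its treewidth is at least 2. Therefore the treewidth is 2.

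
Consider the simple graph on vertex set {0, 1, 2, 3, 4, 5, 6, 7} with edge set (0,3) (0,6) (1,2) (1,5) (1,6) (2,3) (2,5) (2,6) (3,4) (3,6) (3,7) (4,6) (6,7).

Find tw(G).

2

A width-2 tree decomposition is:
Bags: B1 = {2, 3, 6}  B2 = {3, 4, 6}  B3 = {3, 6, 7}  B4 = {1, 2, 6}  B5 = {1, 2, 5}  B6 = {0, 3, 6}
Tree: B1–B2, B2–B3, B1–B4, B4–B5, B1–B6
Every bag has size at most 3, so the width is 3 − 1 = 2 and tw(G) ≤ 2. On the other hand G contains the 3-clique {1, 2, 5}. A clique must lie in a single bag of any decomposition, so no decomposition can have width below 2. Hence tw(G) = 2 exactly.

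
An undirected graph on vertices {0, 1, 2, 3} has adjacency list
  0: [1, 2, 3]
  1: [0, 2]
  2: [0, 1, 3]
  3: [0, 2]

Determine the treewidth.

2

A width-2 tree decomposition is:
Bags: B1 = {0, 1, 2}  B2 = {0, 2, 3}
Tree: B1–B2
Every bag has size at most 3, so the width is 3 − 1 = 2 and tw(G) ≤ 2. For the lower bound, the 3 vertices {0, 1, 2} are pairwise adjacent, and any tree decomposition puts a clique entirely inside one bag — forcing width ≥ 2. Combining the bounds, tw(G) = 2.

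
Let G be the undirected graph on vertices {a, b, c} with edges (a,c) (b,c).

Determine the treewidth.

1

A width-1 tree decomposition is:
Bags: B1 = {b, c}  B2 = {a, c}
Tree: B1–B2
Every bag has size at most 2, so the width is 2 − 1 = 1 and tw(G) ≤ 1. G has an edge, so its treewidth is at least 1. Hence tw(G) = 1 exactly.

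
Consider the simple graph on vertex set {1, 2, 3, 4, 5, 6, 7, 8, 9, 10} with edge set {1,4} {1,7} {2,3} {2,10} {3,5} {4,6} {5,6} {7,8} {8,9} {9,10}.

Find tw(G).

2

A width-2 tree decomposition is:
Bags: B1 = {2, 9, 10}  B2 = {2, 3, 9}  B3 = {3, 5, 9}  B4 = {5, 6, 9}  B5 = {4, 6, 9}  B6 = {1, 4, 9}  B7 = {1, 7, 9}  B8 = {7, 8, 9}
Tree: B1–B2, B2–B3, B3–B4, B4–B5, B5–B6, B6–B7, B7–B8
The largest bag has 3 vertices, giving width 2; this decomposition certifies tw(G) ≤ 2. Since 9–10–2–3–5–6–4–1–7–8–9 is a cycle in G, G is not acyclic. Forests are exactly the graphs of treewidth ≤ 1, so tw(G) ≥ 2. Therefore the treewidth is 2.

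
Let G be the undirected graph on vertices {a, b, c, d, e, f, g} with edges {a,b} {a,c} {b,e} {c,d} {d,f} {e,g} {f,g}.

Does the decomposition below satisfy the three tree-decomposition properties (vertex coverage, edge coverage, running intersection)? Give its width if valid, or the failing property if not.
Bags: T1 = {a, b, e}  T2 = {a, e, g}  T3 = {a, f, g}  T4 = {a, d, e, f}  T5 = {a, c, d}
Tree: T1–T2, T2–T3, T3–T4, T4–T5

A tree decomposition must satisfy three properties: every vertex lies in some bag; for every edge, both endpoints lie together in some bag; and for every vertex, the bags containing it form a connected subtree. Here bags containing vertex e are not connected in the tree, so the decomposition is invalid.

No — bags containing vertex e are not connected in the tree.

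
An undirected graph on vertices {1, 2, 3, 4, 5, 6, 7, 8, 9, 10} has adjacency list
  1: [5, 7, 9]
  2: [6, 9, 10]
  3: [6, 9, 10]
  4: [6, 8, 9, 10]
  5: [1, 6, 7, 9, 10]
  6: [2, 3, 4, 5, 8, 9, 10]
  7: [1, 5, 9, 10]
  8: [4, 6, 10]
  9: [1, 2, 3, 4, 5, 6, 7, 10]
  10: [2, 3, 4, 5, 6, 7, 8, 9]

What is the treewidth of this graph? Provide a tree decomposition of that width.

Every bag has size at most 4, so the width is 4 − 1 = 3 and tw(G) ≤ 3. Conversely, {4, 6, 8, 10} is a clique of size 4, and the vertices of any clique must share a bag in every tree decomposition; so some bag has ≥ 4 vertices and tw(G) ≥ 3. Therefore the treewidth is 3.

Treewidth 3.
One such decomposition:
Bags: B1 = {5, 7, 9, 10}  B2 = {5, 6, 9, 10}  B3 = {4, 6, 9, 10}  B4 = {1, 5, 7, 9}  B5 = {4, 6, 8, 10}  B6 = {3, 6, 9, 10}  B7 = {2, 6, 9, 10}
Tree: B1–B2, B2–B3, B1–B4, B3–B5, B2–B6, B6–B7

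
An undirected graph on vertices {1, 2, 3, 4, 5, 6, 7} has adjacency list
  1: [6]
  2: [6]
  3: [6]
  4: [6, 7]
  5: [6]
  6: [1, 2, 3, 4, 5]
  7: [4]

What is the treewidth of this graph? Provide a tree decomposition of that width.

Every bag has size at most 2, so the width is 2 − 1 = 1 and tw(G) ≤ 1. G has an edge, so its treewidth is at least 1. Combining the bounds, tw(G) = 1.

Treewidth 1.
Bags: B1 = {1, 6}  B2 = {5, 6}  B3 = {4, 6}  B4 = {3, 6}  B5 = {4, 7}  B6 = {2, 6}
Tree: B1–B2, B1–B3, B3–B4, B3–B5, B4–B6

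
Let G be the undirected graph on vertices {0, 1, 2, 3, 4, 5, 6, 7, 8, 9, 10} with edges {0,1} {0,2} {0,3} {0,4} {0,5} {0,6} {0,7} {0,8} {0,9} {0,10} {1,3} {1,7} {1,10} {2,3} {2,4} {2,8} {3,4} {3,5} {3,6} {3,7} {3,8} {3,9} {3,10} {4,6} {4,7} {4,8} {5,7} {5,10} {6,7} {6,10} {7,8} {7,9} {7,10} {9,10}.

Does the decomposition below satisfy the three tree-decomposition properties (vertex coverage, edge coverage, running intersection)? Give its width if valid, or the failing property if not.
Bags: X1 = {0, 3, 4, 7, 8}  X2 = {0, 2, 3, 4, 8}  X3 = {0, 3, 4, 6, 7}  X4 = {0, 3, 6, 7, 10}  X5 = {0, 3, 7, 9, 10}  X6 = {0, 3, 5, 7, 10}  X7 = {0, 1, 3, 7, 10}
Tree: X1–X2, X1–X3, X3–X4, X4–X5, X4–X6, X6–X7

Checking the three conditions: (i) the bags cover all of {0, 1, 2, 3, 4, 5, 6, 7, 8, 9, 10}; (ii) for each edge, some bag contains both endpoints; (iii) the bags containing any fixed vertex form a subtree. All hold, so the decomposition is valid with width 5 − 1 = 4.

Yes; width 4.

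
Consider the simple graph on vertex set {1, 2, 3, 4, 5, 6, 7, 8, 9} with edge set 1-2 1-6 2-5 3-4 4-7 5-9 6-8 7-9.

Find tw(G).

1

A width-1 tree decomposition is:
Bags: B1 = {3, 4}  B2 = {4, 7}  B3 = {7, 9}  B4 = {5, 9}  B5 = {2, 5}  B6 = {1, 2}  B7 = {1, 6}  B8 = {6, 8}
Tree: B1–B2, B2–B3, B3–B4, B4–B5, B5–B6, B6–B7, B7–B8
The largest bag has 2 vertices, giving width 1; this decomposition certifies tw(G) ≤ 1. Since G has at least one edge (e.g. 3–4), it is not an edgeless graph, so tw(G) ≥ 1. Therefore the treewidth is 1.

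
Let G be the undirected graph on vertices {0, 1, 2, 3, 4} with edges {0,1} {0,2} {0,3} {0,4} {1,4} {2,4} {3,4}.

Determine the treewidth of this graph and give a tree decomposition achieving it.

Every bag has size at most 3, so the width is 3 − 1 = 2 and tw(G) ≤ 2. For the lower bound, the 3 vertices {0, 1, 4} are pairwise adjacent, and any tree decomposition puts a clique entirely inside one bag — forcing width ≥ 2. Hence tw(G) = 2 exactly.

Treewidth 2.
Bags: B1 = {0, 1, 4}  B2 = {0, 2, 4}  B3 = {0, 3, 4}
Tree: B1–B2, B2–B3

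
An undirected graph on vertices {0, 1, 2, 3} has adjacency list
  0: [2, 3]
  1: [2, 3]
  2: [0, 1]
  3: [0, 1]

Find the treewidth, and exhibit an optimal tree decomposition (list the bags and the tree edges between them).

Treewidth 2.
Bags: B1 = {1, 2, 3}  B2 = {0, 2, 3}
Tree: B1–B2

The largest bag has 3 vertices, giving width 2; this decomposition certifies tw(G) ≤ 2. For the lower bound, G contains the cycle 2–1–3–0–2, so G is not a forest; only forests have treewidth ≤ 1, hence tw(G) ≥ 2. The upper and lower bounds meet at 2, so that is the treewidth.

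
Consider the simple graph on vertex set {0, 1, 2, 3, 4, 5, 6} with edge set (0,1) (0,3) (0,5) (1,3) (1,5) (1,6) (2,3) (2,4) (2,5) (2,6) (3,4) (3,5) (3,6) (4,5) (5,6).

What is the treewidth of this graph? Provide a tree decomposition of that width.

Treewidth 3.
One such decomposition:
Bags: B1 = {2, 3, 4, 5}  B2 = {2, 3, 5, 6}  B3 = {1, 3, 5, 6}  B4 = {0, 1, 3, 5}
Tree: B1–B2, B2–B3, B3–B4

Each bag holds 4 vertices, so the decomposition has width 3, which upper-bounds the treewidth. Conversely, {0, 1, 3, 5} is a clique of size 4, and the vertices of any clique must share a bag in every tree decomposition; so some bag has ≥ 4 vertices and tw(G) ≥ 3. Combining the bounds, tw(G) = 3.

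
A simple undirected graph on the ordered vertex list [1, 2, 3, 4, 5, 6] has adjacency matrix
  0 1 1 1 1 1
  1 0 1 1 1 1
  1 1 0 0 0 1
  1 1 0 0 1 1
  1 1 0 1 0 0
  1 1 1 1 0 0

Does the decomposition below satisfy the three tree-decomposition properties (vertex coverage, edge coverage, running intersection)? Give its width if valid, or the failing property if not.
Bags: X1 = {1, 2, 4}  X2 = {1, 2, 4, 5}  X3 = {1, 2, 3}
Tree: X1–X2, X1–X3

No — vertex 6 appears in no bag.

A tree decomposition must satisfy three properties: every vertex lies in some bag; for every edge, both endpoints lie together in some bag; and for every vertex, the bags containing it form a connected subtree. Here vertex 6 appears in no bag, so the decomposition is invalid.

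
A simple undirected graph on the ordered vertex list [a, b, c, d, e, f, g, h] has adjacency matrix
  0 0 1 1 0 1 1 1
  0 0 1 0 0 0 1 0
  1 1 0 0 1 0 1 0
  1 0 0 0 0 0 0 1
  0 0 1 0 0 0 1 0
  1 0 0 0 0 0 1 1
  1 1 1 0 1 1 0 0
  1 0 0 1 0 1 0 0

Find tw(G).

A width-2 tree decomposition is:
Bags: B1 = {a, c, g}  B2 = {b, c, g}  B3 = {c, e, g}  B4 = {a, f, g}  B5 = {a, f, h}  B6 = {a, d, h}
Tree: B1–B2, B1–B3, B1–B4, B4–B5, B5–B6
Every bag has size at most 3, so the width is 3 − 1 = 2 and tw(G) ≤ 2. For the lower bound, the 3 vertices {a, d, h} are pairwise adjacent, and any tree decomposition puts a clique entirely inside one bag — forcing width ≥ 2. Combining the bounds, tw(G) = 2.

2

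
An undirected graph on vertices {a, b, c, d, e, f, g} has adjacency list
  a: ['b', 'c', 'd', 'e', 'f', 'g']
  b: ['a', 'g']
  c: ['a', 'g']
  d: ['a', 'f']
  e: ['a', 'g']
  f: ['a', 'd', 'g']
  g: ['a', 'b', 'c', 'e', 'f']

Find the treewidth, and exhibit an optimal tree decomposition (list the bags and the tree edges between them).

Every bag has size at most 3, so the width is 3 − 1 = 2 and tw(G) ≤ 2. On the other hand G contains the 3-clique {a, d, f}. A clique must lie in a single bag of any decomposition, so no decomposition can have width below 2. Therefore the treewidth is 2.

Treewidth 2.
One optimal decomposition is:
Bags: B1 = {a, b, g}  B2 = {a, f, g}  B3 = {a, e, g}  B4 = {a, d, f}  B5 = {a, c, g}
Tree: B1–B2, B1–B3, B2–B4, B2–B5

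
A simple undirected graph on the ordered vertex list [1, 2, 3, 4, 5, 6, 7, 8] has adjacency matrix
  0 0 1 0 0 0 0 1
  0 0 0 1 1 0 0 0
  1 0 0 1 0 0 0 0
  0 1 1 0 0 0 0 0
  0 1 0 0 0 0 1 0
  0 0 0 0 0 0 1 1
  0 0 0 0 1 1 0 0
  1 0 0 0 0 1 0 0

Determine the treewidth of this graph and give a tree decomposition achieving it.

Every bag has size at most 3, so the width is 3 − 1 = 2 and tw(G) ≤ 2. The edges 3–1–8–6–7–5–2–4–3 form a cycle, so G is not a tree and its treewidth is at least 2. The upper and lower bounds meet at 2, so that is the treewidth.

Treewidth 2.
One optimal decomposition is:
Bags: B1 = {1, 3, 8}  B2 = {3, 6, 8}  B3 = {3, 6, 7}  B4 = {3, 5, 7}  B5 = {2, 3, 5}  B6 = {2, 3, 4}
Tree: B1–B2, B2–B3, B3–B4, B4–B5, B5–B6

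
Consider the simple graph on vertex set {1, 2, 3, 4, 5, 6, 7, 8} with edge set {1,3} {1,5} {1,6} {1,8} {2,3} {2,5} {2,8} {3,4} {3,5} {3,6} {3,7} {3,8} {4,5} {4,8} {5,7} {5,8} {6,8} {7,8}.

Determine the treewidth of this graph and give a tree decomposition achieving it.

The largest bag has 4 vertices, giving width 3; this decomposition certifies tw(G) ≤ 3. For the lower bound, the 4 vertices {1, 3, 5, 8} are pairwise adjacent, and any tree decomposition puts a clique entirely inside one bag — forcing width ≥ 3. Hence tw(G) = 3 exactly.

Treewidth 3.
One such decomposition:
Bags: B1 = {3, 5, 7, 8}  B2 = {3, 4, 5, 8}  B3 = {1, 3, 5, 8}  B4 = {1, 3, 6, 8}  B5 = {2, 3, 5, 8}
Tree: B1–B2, B1–B3, B3–B4, B2–B5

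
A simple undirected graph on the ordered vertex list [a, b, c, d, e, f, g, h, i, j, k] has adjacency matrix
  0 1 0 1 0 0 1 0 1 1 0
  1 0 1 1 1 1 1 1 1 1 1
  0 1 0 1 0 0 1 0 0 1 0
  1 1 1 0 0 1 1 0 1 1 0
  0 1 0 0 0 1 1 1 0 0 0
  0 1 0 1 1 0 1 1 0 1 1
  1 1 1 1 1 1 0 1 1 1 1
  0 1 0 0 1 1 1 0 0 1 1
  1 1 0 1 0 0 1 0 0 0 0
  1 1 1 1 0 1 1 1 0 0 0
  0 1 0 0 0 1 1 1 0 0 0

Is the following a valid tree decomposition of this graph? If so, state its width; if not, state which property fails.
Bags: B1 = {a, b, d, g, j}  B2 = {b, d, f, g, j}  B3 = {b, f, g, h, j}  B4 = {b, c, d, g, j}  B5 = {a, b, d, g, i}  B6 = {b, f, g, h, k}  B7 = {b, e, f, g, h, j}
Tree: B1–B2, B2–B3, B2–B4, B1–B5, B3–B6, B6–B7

A tree decomposition must satisfy three properties: every vertex lies in some bag; for every edge, both endpoints lie together in some bag; and for every vertex, the bags containing it form a connected subtree. Here bags containing vertex j are not connected in the tree, so the decomposition is invalid.

No — bags containing vertex j are not connected in the tree.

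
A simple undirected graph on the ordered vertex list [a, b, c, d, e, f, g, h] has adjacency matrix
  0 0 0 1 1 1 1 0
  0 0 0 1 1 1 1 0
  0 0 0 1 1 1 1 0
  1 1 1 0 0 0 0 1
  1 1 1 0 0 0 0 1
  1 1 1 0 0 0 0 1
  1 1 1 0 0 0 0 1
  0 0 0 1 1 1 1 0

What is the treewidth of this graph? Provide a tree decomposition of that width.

Treewidth 4.
One optimal decomposition is:
Bags: B1 = {a, b, c, g, h}  B2 = {a, b, c, d, h}  B3 = {a, b, c, e, h}  B4 = {a, b, c, f, h}
Tree: B1–B2, B2–B3, B3–B4

Every bag has size at most 5, so the width is 5 − 1 = 4 and tw(G) ≤ 4. For the lower bound: the 5 vertex sets {a,g}, {d,h}, {b,e}, {c}, {f} are disjoint, each induces a connected subgraph, and every pair is joined by at least one edge of G. Contracting each set to a single vertex therefore yields K_{5} as a minor, and since treewidth is minor-monotone, tw(G) ≥ tw(K_{5}) = 4. Combining the bounds, tw(G) = 4.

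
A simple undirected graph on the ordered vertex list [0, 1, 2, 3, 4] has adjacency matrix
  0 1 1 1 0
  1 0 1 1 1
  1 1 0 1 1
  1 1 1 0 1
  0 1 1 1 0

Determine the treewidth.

A width-3 tree decomposition is:
Bags: B1 = {0, 1, 2, 3}  B2 = {1, 2, 3, 4}
Tree: B1–B2
Each bag holds 4 vertices, so the decomposition has width 3, which upper-bounds the treewidth. For the lower bound, the 4 vertices {0, 1, 2, 3} are pairwise adjacent, and any tree decomposition puts a clique entirely inside one bag — forcing width ≥ 3. The upper and lower bounds meet at 3, so that is the treewidth.

3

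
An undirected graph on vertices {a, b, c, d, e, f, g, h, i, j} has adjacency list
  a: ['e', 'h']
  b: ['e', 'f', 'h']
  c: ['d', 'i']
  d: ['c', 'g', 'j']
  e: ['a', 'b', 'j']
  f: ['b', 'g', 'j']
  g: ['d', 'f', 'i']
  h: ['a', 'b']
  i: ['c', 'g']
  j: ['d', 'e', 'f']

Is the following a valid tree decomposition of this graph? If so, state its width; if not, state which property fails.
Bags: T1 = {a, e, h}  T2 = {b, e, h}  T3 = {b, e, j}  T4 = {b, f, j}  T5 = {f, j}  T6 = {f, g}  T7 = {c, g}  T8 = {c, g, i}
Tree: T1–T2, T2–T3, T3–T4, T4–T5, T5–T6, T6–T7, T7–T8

No — vertex d appears in no bag.

A tree decomposition must satisfy three properties: every vertex lies in some bag; for every edge, both endpoints lie together in some bag; and for every vertex, the bags containing it form a connected subtree. Here vertex d appears in no bag, so the decomposition is invalid.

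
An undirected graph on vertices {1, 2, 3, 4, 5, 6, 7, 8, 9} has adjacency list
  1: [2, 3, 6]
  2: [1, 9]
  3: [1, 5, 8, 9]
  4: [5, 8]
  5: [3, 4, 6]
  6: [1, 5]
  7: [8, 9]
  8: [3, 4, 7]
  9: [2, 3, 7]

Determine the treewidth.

A width-3 tree decomposition is:
Bags: B1 = {4, 7, 8, 9}  B2 = {3, 4, 8, 9}  B3 = {3, 4, 5, 9}  B4 = {2, 3, 5, 9}  B5 = {1, 2, 3, 5}  B6 = {1, 2, 5, 6}
Tree: B1–B2, B2–B3, B3–B4, B4–B5, B5–B6
Every bag has size at most 4, so the width is 4 − 1 = 3 and tw(G) ≤ 3. For the lower bound: the 4 vertex sets {4,7,8}, {9}, {3}, {1,2,5,6} are disjoint, each induces a connected subgraph, and every pair is joined by at least one edge of G. Contracting each set to a single vertex therefore yields K_{4} as a minor, and since treewidth is minor-monotone, tw(G) ≥ tw(K_{4}) = 3. Therefore the treewidth is 3.

3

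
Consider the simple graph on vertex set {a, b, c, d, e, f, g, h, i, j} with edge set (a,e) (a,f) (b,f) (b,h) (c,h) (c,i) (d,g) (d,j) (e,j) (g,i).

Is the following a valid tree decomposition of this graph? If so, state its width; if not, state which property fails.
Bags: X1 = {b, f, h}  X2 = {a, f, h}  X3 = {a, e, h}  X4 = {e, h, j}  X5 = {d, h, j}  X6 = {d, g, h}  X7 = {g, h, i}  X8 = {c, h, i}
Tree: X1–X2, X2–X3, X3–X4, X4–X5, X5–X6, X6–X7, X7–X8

Yes; width 2.

Vertex coverage: the bags together contain {a, b, c, d, e, f, g, h, i, j}, the full vertex set. Edge coverage: each edge of G has both endpoints in at least one bag. Running intersection: for every vertex, the bags containing it form a connected subtree. All three properties hold, so this is a valid tree decomposition of width max|bag| − 1 = 2, and hence tw(G) ≤ 2.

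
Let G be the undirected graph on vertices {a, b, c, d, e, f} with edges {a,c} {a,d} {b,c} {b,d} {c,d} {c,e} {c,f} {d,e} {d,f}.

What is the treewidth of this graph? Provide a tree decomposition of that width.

Treewidth 2.
One optimal decomposition is:
Bags: B1 = {a, c, d}  B2 = {c, d, f}  B3 = {b, c, d}  B4 = {c, d, e}
Tree: B1–B2, B2–B3, B3–B4

The largest bag has 3 vertices, giving width 2; this decomposition certifies tw(G) ≤ 2. For the lower bound, the 3 vertices {c, d, e} are pairwise adjacent, and any tree decomposition puts a clique entirely inside one bag — forcing width ≥ 2. Hence tw(G) = 2 exactly.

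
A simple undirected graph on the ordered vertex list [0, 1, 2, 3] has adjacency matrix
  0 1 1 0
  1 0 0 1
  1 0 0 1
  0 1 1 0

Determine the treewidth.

2

A width-2 tree decomposition is:
Bags: B1 = {0, 2, 3}  B2 = {0, 1, 3}
Tree: B1–B2
The largest bag has 3 vertices, giving width 2; this decomposition certifies tw(G) ≤ 2. Since 3–2–0–1–3 is a cycle in G, G is not acyclic. Forests are exactly the graphs of treewidth ≤ 1, so tw(G) ≥ 2. The upper and lower bounds meet at 2, so that is the treewidth.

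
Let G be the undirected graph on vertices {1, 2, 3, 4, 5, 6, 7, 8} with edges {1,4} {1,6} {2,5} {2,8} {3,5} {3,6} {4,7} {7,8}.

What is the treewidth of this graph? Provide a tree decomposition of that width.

Every bag has size at most 3, so the width is 3 − 1 = 2 and tw(G) ≤ 2. The edges 4–1–6–3–5–2–8–7–4 form a cycle, so G is not a tree and its treewidth is at least 2. Combining the bounds, tw(G) = 2.

Treewidth 2.
One optimal decomposition is:
Bags: B1 = {1, 4, 6}  B2 = {3, 4, 6}  B3 = {3, 4, 5}  B4 = {2, 4, 5}  B5 = {2, 4, 8}  B6 = {4, 7, 8}
Tree: B1–B2, B2–B3, B3–B4, B4–B5, B5–B6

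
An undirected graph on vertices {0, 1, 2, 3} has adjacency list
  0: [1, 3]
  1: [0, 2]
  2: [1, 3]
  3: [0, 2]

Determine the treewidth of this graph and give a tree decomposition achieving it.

Treewidth 2.
One such decomposition:
Bags: B1 = {1, 2, 3}  B2 = {0, 1, 3}
Tree: B1–B2

Every bag has size at most 3, so the width is 3 − 1 = 2 and tw(G) ≤ 2. The edges 1–2–3–0–1 form a cycle, so G is not a tree and its treewidth is at least 2. Combining the bounds, tw(G) = 2.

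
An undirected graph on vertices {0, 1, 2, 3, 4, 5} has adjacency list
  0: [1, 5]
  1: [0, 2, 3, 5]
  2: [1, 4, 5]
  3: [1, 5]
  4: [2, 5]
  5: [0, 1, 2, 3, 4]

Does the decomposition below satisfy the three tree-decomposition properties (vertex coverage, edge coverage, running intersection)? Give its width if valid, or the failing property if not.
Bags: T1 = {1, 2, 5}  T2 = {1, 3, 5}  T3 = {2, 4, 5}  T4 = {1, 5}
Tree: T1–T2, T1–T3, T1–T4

A tree decomposition must satisfy three properties: every vertex lies in some bag; for every edge, both endpoints lie together in some bag; and for every vertex, the bags containing it form a connected subtree. Here vertex 0 appears in no bag, so the decomposition is invalid.

No — vertex 0 appears in no bag.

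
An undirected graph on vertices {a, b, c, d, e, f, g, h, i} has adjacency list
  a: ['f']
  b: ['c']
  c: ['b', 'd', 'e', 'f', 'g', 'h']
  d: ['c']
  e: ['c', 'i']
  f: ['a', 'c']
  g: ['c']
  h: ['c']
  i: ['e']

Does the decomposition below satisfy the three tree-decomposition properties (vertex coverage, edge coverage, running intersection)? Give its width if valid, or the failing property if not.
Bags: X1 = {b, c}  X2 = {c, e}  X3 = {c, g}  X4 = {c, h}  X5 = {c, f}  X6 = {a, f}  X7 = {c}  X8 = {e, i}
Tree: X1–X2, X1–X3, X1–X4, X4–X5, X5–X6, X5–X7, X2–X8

A tree decomposition must satisfy three properties: every vertex lies in some bag; for every edge, both endpoints lie together in some bag; and for every vertex, the bags containing it form a connected subtree. Here vertex d appears in no bag, so the decomposition is invalid.

No — vertex d appears in no bag.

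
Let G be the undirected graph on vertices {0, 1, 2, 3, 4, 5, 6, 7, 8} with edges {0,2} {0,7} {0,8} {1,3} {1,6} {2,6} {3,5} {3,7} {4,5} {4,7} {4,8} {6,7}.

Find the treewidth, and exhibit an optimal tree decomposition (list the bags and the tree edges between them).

Treewidth 3.
One optimal decomposition is:
Bags: B1 = {0, 1, 2, 6}  B2 = {0, 1, 6, 7}  B3 = {0, 1, 3, 7}  B4 = {0, 3, 7, 8}  B5 = {3, 4, 7, 8}  B6 = {3, 4, 5, 8}
Tree: B1–B2, B2–B3, B3–B4, B4–B5, B5–B6

Every bag has size at most 4, so the width is 4 − 1 = 3 and tw(G) ≤ 3. For the lower bound: the 4 vertex sets {1,2,6}, {0}, {7}, {3,4,5,8} are disjoint, each induces a connected subgraph, and every pair is joined by at least one edge of G. Contracting each set to a single vertex therefore yields K_{4} as a minor, and since treewidth is minor-monotone, tw(G) ≥ tw(K_{4}) = 3. Hence tw(G) = 3 exactly.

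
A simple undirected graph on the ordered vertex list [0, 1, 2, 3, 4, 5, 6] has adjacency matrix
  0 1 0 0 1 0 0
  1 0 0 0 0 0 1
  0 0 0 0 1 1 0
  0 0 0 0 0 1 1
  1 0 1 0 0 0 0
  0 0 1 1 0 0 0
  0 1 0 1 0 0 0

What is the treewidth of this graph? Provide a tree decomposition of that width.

Treewidth 2.
One optimal decomposition is:
Bags: B1 = {0, 2, 4}  B2 = {0, 2, 5}  B3 = {0, 3, 5}  B4 = {0, 3, 6}  B5 = {0, 1, 6}
Tree: B1–B2, B2–B3, B3–B4, B4–B5

Each bag holds 3 vertices, so the decomposition has width 2, which upper-bounds the treewidth. For the lower bound, G contains the cycle 0–4–2–5–3–6–1–0, so G is not a forest; only forests have treewidth ≤ 1, hence tw(G) ≥ 2. Combining the bounds, tw(G) = 2.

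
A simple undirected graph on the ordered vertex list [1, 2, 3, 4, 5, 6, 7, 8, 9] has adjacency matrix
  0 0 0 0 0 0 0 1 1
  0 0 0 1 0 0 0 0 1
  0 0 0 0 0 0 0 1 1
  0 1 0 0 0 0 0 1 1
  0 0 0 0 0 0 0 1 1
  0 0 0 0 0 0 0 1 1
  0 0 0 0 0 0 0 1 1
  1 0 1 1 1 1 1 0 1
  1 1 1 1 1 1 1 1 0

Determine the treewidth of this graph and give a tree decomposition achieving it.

The largest bag has 3 vertices, giving width 2; this decomposition certifies tw(G) ≤ 2. For the lower bound, the 3 vertices {1, 8, 9} are pairwise adjacent, and any tree decomposition puts a clique entirely inside one bag — forcing width ≥ 2. Hence tw(G) = 2 exactly.

Treewidth 2.
One optimal decomposition is:
Bags: B1 = {3, 8, 9}  B2 = {7, 8, 9}  B3 = {4, 8, 9}  B4 = {2, 4, 9}  B5 = {5, 8, 9}  B6 = {6, 8, 9}  B7 = {1, 8, 9}
Tree: B1–B2, B2–B3, B3–B4, B1–B5, B3–B6, B2–B7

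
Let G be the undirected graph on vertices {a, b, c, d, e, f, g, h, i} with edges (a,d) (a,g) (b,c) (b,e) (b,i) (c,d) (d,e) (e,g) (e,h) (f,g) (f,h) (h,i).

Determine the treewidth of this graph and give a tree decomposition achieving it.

The largest bag has 4 vertices, giving width 3; this decomposition certifies tw(G) ≤ 3. For the lower bound: the 4 vertex sets {f,h,i}, {b}, {e}, {a,c,d,g} are disjoint, each induces a connected subgraph, and every pair is joined by at least one edge of G. Contracting each set to a single vertex therefore yields K_{4} as a minor, and since treewidth is minor-monotone, tw(G) ≥ tw(K_{4}) = 3. The upper and lower bounds meet at 3, so that is the treewidth.

Treewidth 3.
One such decomposition:
Bags: B1 = {b, f, h, i}  B2 = {b, e, f, h}  B3 = {b, e, f, g}  B4 = {b, c, e, g}  B5 = {c, d, e, g}  B6 = {a, c, d, g}
Tree: B1–B2, B2–B3, B3–B4, B4–B5, B5–B6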